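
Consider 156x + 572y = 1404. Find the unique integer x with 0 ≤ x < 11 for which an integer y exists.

9

gcd(156, 572) = 52 (Euclid: 572 = 3·156 + 104; 156 = 1·104 + 52; 104 = 2·52 + 0), and 52 | 1404.
Extended Euclid: 156·(4) + 572·(-1) = 52. Scale by 27: x₀ = 108.
General solution x = x₀ + 11t; reducing mod 11 gives x = 9 (and y = 0).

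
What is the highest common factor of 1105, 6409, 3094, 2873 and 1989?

221

1105 = 5 · 13 · 17; 6409 = 13 · 17 · 29; 3094 = 2 · 7 · 13 · 17; 2873 = 13² · 17; 1989 = 3² · 13 · 17
gcd takes min exponent of each prime: 13 · 17 = 221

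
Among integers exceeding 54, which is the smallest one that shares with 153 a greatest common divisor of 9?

63

153 = 9·17. Any a with gcd(a, 153) = 9 is a multiple of 9, say 9s, with s coprime to 17.
Need s > 54/9, so s ≥ 7. First s ≥ 7 with gcd(s, 17) = 1 is s = 7. Thus a = 9·7 = 63.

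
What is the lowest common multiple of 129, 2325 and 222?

7398150

129 = 3 · 43; 2325 = 3 · 5² · 31; 222 = 2 · 3 · 37
lcm takes max exponent of each prime: 2 · 3 · 5² · 31 · 37 · 43 = 7398150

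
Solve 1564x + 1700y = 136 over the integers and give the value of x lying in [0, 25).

24

Reduce mod 1700: 1564x ≡ 136 (mod 1700). With g = gcd(1564, 1700) = 68 dividing 136, divide through: 23x ≡ 2 (mod 25).
Since gcd(23, 25) = 1, x ≡ 2·(23)⁻¹ ≡ 24 (mod 25). Smallest non-negative: 24.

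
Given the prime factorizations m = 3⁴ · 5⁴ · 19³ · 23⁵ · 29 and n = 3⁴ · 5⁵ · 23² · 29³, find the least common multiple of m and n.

272539225369635103125

max exponent per prime: 3⁴ · 5⁵ · 19³ · 23⁵ · 29³ = 272539225369635103125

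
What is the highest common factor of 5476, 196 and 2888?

5476 = 2² · 37²; 196 = 2² · 7²; 2888 = 2³ · 19²
gcd takes min exponent of each prime: 2² = 4

4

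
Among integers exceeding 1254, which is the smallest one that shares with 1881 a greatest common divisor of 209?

Multiples of 209 above 1254: 209·7, 209·8, … . Need the cofactor coprime to 1881/209 = 9.
Checking s = 7, 8, … the first with gcd(s, 9) = 1 is s = 7, giving 1463.

1463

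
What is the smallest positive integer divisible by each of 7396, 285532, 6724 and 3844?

852869924182588

7396 = 2² · 43²; 285532 = 2² · 13 · 17² · 19; 6724 = 2² · 41²; 3844 = 2² · 31²
lcm takes max exponent of each prime: 2² · 13 · 17² · 19 · 31² · 41² · 43² = 852869924182588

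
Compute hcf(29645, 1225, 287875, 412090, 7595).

29645 = 5 · 7² · 11²; 1225 = 5² · 7²; 287875 = 5³ · 7² · 47; 412090 = 2 · 5 · 7² · 29²; 7595 = 5 · 7² · 31
gcd takes min exponent of each prime: 5 · 7² = 245

245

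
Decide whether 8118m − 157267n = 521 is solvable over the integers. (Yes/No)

By Bézout, 8118m − 157267n = 521 has integer solutions iff gcd(8118, 157267) | 521.
Euclid: 157267 = 19·8118 + 3025; 8118 = 2·3025 + 2068; 3025 = 1·2068 + 957; 2068 = 2·957 + 154; 957 = 6·154 + 33; 154 = 4·33 + 22; 33 = 1·22 + 11; 22 = 2·11 + 0. gcd = 11; 521 mod 11 = 4. No.

No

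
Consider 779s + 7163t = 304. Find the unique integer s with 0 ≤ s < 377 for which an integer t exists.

Reduce mod 7163: 779s ≡ 304 (mod 7163). With g = gcd(779, 7163) = 19 dividing 304, divide through: 41s ≡ 16 (mod 377).
Since gcd(41, 377) = 1, s ≡ 16·(41)⁻¹ ≡ 359 (mod 377). Smallest non-negative: 359.

359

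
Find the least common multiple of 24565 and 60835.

298882355

24565 = 5 · 17³; 60835 = 5 · 23³
max exponents: 5 · 17³ · 23³ = 298882355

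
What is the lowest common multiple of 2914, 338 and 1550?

12311650

lcm(2914, 338) = 2914·338/gcd = 984932/2 = 492466
lcm(492466, 1550) = 492466·1550/gcd = 763322300/62 = 12311650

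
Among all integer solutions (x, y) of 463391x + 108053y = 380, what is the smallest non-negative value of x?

Euclid: 463391 = 4·108053 + 31179; 108053 = 3·31179 + 14516; 31179 = 2·14516 + 2147; 14516 = 6·2147 + 1634; 2147 = 1·1634 + 513; 1634 = 3·513 + 95; 513 = 5·95 + 38; 95 = 2·38 + 19; 38 = 2·19 + 0 → gcd = 19; 380 = 19·20.
Back-substitution yields 463391·(-2315) + 108053·(9928) = 19, so one solution is x = -2315·20 = -46300, y = 9928·20 = 198560.
Solutions in x differ by 108053/19 = 5687; the one in [0, 5687) is -46300 mod 5687 = 4883.

4883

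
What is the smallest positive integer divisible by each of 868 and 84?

2604

868 = 2² · 7 · 31; 84 = 2² · 3 · 7
max exponents: 2² · 3 · 7 · 31 = 2604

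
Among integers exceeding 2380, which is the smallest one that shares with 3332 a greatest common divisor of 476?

2856

Multiples of 476 above 2380: 476·6, 476·7, … . Need the cofactor coprime to 3332/476 = 7.
Checking s = 6, 7, … the first with gcd(s, 7) = 1 is s = 6, giving 2856.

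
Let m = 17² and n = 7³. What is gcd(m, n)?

1

min exponent per shared prime: (none) = 1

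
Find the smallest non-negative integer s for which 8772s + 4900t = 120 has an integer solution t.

Euclid: 8772 = 1·4900 + 3872; 4900 = 1·3872 + 1028; 3872 = 3·1028 + 788; 1028 = 1·788 + 240; 788 = 3·240 + 68; 240 = 3·68 + 36; 68 = 1·36 + 32; 36 = 1·32 + 4; 32 = 8·4 + 0 → gcd = 4; 120 = 4·30.
Back-substitution yields 8772·(-143) + 4900·(256) = 4, so one solution is s = -143·30 = -4290, t = 256·30 = 7680.
Solutions in s differ by 4900/4 = 1225; the one in [0, 1225) is -4290 mod 1225 = 610.

610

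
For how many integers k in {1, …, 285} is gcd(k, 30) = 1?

76

Prime factors of 30: 2, 3, 5. Count integers ≤ 285 divisible by none of them.
By inclusion–exclusion: 285 − ⌊285/2⌋ − ⌊285/3⌋ − ⌊285/5⌋ + ⌊285/6⌋ + ⌊285/10⌋ + ⌊285/15⌋ − ⌊285/30⌋ = 76.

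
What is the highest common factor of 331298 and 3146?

242

Euclid: 331298 = 105·3146 + 968; 3146 = 3·968 + 242; 968 = 4·242 + 0. Last nonzero remainder: 242.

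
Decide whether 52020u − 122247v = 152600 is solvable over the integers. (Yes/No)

No

gcd(52020, 122247): 122247 = 2·52020 + 18207; 52020 = 2·18207 + 15606; 18207 = 1·15606 + 2601; 15606 = 6·2601 + 0 → 2601
2601 does not divide 152600, so a solution does not exist.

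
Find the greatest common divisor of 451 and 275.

451 = 11 · 41
275 = 5² · 11
Common: 11 = 11

11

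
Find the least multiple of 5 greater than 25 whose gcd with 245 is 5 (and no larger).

245 = 5·49. Any a with gcd(a, 245) = 5 is a multiple of 5, say 5s, with s coprime to 49.
Need s > 25/5, so s ≥ 6. First s ≥ 6 with gcd(s, 49) = 1 is s = 6. Thus a = 5·6 = 30.

30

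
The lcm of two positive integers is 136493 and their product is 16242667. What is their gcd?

119

From gcd × lcm = pq: gcd = 16242667 / 136493 = 119.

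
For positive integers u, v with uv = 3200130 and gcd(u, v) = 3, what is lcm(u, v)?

1066710

Since gcd(u,v)·lcm(u,v) = uv, lcm = 3200130/3 = 1066710.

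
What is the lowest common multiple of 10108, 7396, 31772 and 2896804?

10108 = 2² · 7 · 19²; 7396 = 2² · 43²; 31772 = 2² · 13² · 47; 2896804 = 2² · 23² · 37²
lcm takes max exponent of each prime: 2² · 7 · 13² · 19² · 23² · 37² · 43² · 47 = 107509248751478756

107509248751478756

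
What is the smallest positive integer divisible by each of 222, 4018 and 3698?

lcm(222, 4018) = 222·4018/gcd = 891996/2 = 445998
lcm(445998, 3698) = 445998·3698/gcd = 1649300604/2 = 824650302

824650302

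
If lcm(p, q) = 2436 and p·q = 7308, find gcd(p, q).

gcd·lcm = product, so gcd = 7308/2436 = 3.

3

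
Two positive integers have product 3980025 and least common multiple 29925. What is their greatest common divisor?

133

gcd·lcm = product, so gcd = 3980025/29925 = 133.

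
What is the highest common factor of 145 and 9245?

5

Euclid: 9245 = 63·145 + 110; 145 = 1·110 + 35; 110 = 3·35 + 5; 35 = 7·5 + 0. Last nonzero remainder: 5.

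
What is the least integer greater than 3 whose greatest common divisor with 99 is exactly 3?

99 = 3·33. Any a with gcd(a, 99) = 3 is a multiple of 3, say 3s, with s coprime to 33.
Need s > 3/3, so s ≥ 2. First s ≥ 2 with gcd(s, 33) = 1 is s = 2. Thus a = 3·2 = 6.

6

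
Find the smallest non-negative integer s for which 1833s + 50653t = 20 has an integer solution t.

39406

gcd(1833, 50653) = 1 (Euclid: 50653 = 27·1833 + 1162; 1833 = 1·1162 + 671; 1162 = 1·671 + 491; 671 = 1·491 + 180; 491 = 2·180 + 131; 180 = 1·131 + 49; 131 = 2·49 + 33; 49 = 1·33 + 16; 33 = 2·16 + 1; 16 = 16·1 + 0), and 1 | 20.
Extended Euclid: 1833·(-3095) + 50653·(112) = 1. Scale by 20: s₀ = -61900.
General solution s = s₀ + 50653k; reducing mod 50653 gives s = 39406 (and t = -1426).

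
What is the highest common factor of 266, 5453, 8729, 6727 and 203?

7

gcd(266, 5453): 5453 = 20·266 + 133; 266 = 2·133 + 0 → 133
gcd(133, 8729): 8729 = 65·133 + 84; 133 = 1·84 + 49; 84 = 1·49 + 35; 49 = 1·35 + 14; 35 = 2·14 + 7; 14 = 2·7 + 0 → 7
gcd(7, 6727): 6727 = 961·7 + 0 → 7
gcd(7, 203): 203 = 29·7 + 0 → 7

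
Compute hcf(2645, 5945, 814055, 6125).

2645 = 5 · 23²; 5945 = 5 · 29 · 41; 814055 = 5 · 11 · 19² · 41; 6125 = 5³ · 7²
gcd takes min exponent of each prime: 5 = 5

5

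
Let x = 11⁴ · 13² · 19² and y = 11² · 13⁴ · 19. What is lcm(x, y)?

150956337961

max exponent per prime: 11⁴ · 13⁴ · 19² = 150956337961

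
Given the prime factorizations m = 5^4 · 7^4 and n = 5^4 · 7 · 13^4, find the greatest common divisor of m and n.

4375

min exponent per shared prime: 5^4 · 7 = 4375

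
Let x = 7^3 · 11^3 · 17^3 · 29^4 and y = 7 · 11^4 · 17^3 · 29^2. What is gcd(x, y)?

38496288061

min exponent per shared prime: 7 · 11^3 · 17^3 · 29^2 = 38496288061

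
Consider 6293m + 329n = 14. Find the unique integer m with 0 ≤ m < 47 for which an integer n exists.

Reduce mod 329: 6293m ≡ 14 (mod 329). With g = gcd(6293, 329) = 7 dividing 14, divide through: 899m ≡ 2 (mod 47).
Since gcd(899, 47) = 1, m ≡ 2·(899)⁻¹ ≡ 16 (mod 47). Smallest non-negative: 16.

16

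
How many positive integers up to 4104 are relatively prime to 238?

238 = 2·7·17. Inclusion–exclusion on these primes:
4104 − ⌊4104/2⌋ − ⌊4104/7⌋ − ⌊4104/17⌋ + ⌊4104/14⌋ + ⌊4104/34⌋ + ⌊4104/119⌋ − ⌊4104/238⌋ = 1655

1655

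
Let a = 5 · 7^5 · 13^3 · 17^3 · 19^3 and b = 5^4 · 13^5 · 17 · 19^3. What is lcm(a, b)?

131430011513515885625

max exponent per prime: 5^4 · 7^5 · 13^5 · 17^3 · 19^3 = 131430011513515885625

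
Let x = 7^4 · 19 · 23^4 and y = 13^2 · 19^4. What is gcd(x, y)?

min exponent per shared prime: 19 = 19

19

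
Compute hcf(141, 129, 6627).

3

gcd(141, 129): 141 = 1·129 + 12; 129 = 10·12 + 9; 12 = 1·9 + 3; 9 = 3·3 + 0 → 3
gcd(3, 6627): 6627 = 2209·3 + 0 → 3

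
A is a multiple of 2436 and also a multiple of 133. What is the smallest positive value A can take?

46284

2436 = 2² · 3 · 7 · 29; 133 = 7 · 19
max exponents: 2² · 3 · 7 · 19 · 29 = 46284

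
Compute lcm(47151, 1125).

47151 = 3² · 13² · 31; 1125 = 3² · 5³
max exponents: 3² · 5³ · 13² · 31 = 5893875

5893875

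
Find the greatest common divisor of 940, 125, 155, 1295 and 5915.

5

940 = 2² · 5 · 47; 125 = 5³; 155 = 5 · 31; 1295 = 5 · 7 · 37; 5915 = 5 · 7 · 13²
gcd takes min exponent of each prime: 5 = 5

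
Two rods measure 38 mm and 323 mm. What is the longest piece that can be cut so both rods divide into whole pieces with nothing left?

19

38 = 2 · 19
323 = 17 · 19
Common: 19 = 19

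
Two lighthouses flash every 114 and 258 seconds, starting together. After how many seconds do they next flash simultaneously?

gcd first: 258 = 2·114 + 30; 114 = 3·30 + 24; 30 = 1·24 + 6; 24 = 4·6 + 0 → gcd = 6
lcm = 114·258/gcd = 29412/6 = 4902

4902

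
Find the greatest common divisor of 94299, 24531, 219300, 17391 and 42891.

51

gcd(94299, 24531): 94299 = 3·24531 + 20706; 24531 = 1·20706 + 3825; 20706 = 5·3825 + 1581; 3825 = 2·1581 + 663; 1581 = 2·663 + 255; 663 = 2·255 + 153; 255 = 1·153 + 102; 153 = 1·102 + 51; 102 = 2·51 + 0 → 51
gcd(51, 219300): 219300 = 4300·51 + 0 → 51
gcd(51, 17391): 17391 = 341·51 + 0 → 51
gcd(51, 42891): 42891 = 841·51 + 0 → 51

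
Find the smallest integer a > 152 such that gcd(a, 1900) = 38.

gcd(a, 1900) = 38 forces 38 | a; write a = 38s. Then gcd(38s, 38·50) = 38·gcd(s, 50), so need gcd(s, 50) = 1.
38s > 152 gives s ≥ 5. The least s ≥ 5 coprime to 50 is 7, so a = 38·7 = 266.

266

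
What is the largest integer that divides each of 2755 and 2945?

95

2755 = 5 · 19 · 29
2945 = 5 · 19 · 31
Common: 5 · 19 = 95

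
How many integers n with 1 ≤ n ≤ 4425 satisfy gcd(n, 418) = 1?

418 = 2·11·19. Inclusion–exclusion on these primes:
4425 − ⌊4425/2⌋ − ⌊4425/11⌋ − ⌊4425/19⌋ + ⌊4425/22⌋ + ⌊4425/38⌋ + ⌊4425/209⌋ − ⌊4425/418⌋ = 1907

1907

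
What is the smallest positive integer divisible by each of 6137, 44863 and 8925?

1214665725

lcm(6137, 44863) = 6137·44863/gcd = 275324231/17 = 16195543
lcm(16195543, 8925) = 16195543·8925/gcd = 144545221275/119 = 1214665725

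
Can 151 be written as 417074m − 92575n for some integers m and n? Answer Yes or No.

By Bézout, 417074m − 92575n = 151 has integer solutions iff gcd(417074, 92575) | 151.
Euclid: 417074 = 4·92575 + 46774; 92575 = 1·46774 + 45801; 46774 = 1·45801 + 973; 45801 = 47·973 + 70; 973 = 13·70 + 63; 70 = 1·63 + 7; 63 = 9·7 + 0. gcd = 7; 151 mod 7 = 4. No.

No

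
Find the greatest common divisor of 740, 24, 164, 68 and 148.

740 = 2² · 5 · 37; 24 = 2³ · 3; 164 = 2² · 41; 68 = 2² · 17; 148 = 2² · 37
gcd takes min exponent of each prime: 2² = 4

4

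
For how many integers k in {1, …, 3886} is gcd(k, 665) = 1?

2525

Prime factors of 665: 5, 7, 19. Count integers ≤ 3886 divisible by none of them.
By inclusion–exclusion: 3886 − ⌊3886/5⌋ − ⌊3886/7⌋ − ⌊3886/19⌋ + ⌊3886/35⌋ + ⌊3886/95⌋ + ⌊3886/133⌋ − ⌊3886/665⌋ = 2525.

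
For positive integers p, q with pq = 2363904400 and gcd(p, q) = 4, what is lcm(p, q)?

Since gcd(p,q)·lcm(p,q) = pq, lcm = 2363904400/4 = 590976100.

590976100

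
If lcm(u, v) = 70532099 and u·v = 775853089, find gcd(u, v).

11

From gcd × lcm = uv: gcd = 775853089 / 70532099 = 11.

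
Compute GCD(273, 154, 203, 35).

7

273 = 3 · 7 · 13; 154 = 2 · 7 · 11; 203 = 7 · 29; 35 = 5 · 7
gcd takes min exponent of each prime: 7 = 7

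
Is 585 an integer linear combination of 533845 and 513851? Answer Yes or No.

By Bézout, 533845m + 513851n = 585 has integer solutions iff gcd(533845, 513851) | 585.
Euclid: 533845 = 1·513851 + 19994; 513851 = 25·19994 + 14001; 19994 = 1·14001 + 5993; 14001 = 2·5993 + 2015; 5993 = 2·2015 + 1963; 2015 = 1·1963 + 52; 1963 = 37·52 + 39; 52 = 1·39 + 13; 39 = 3·13 + 0. gcd = 13; 585 mod 13 = 0. Yes.

Yes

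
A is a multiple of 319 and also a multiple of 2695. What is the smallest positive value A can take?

gcd first: 2695 = 8·319 + 143; 319 = 2·143 + 33; 143 = 4·33 + 11; 33 = 3·11 + 0 → gcd = 11
lcm = 319·2695/gcd = 859705/11 = 78155

78155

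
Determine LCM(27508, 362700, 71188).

262667702700

27508 = 2² · 13 · 23²; 362700 = 2² · 3² · 5² · 13 · 31; 71188 = 2² · 13 · 37²
lcm takes max exponent of each prime: 2² · 3² · 5² · 13 · 23² · 31 · 37² = 262667702700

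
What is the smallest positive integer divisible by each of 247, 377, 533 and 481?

247 = 13 · 19; 377 = 13 · 29; 533 = 13 · 41; 481 = 13 · 37
lcm takes max exponent of each prime: 13 · 19 · 29 · 37 · 41 = 10866271

10866271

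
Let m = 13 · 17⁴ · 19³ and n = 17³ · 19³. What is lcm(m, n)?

max exponent per prime: 13 · 17⁴ · 19³ = 7447317007

7447317007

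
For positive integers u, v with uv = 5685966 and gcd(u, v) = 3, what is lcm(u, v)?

1895322

For any two positive integers, gcd × lcm equals their product. Hence lcm = 5685966 / 3 = 1895322.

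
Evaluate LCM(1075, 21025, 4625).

167253875

lcm(1075, 21025) = 1075·21025/gcd = 22601875/25 = 904075
lcm(904075, 4625) = 904075·4625/gcd = 4181346875/25 = 167253875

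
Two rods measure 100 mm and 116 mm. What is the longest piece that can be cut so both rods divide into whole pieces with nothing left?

Euclid: 116 = 1·100 + 16; 100 = 6·16 + 4; 16 = 4·4 + 0. Last nonzero remainder: 4.

4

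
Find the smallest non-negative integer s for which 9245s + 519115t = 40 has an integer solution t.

Euclid: 519115 = 56·9245 + 1395; 9245 = 6·1395 + 875; 1395 = 1·875 + 520; 875 = 1·520 + 355; 520 = 1·355 + 165; 355 = 2·165 + 25; 165 = 6·25 + 15; 25 = 1·15 + 10; 15 = 1·10 + 5; 10 = 2·5 + 0 → gcd = 5; 40 = 5·8.
Back-substitution yields 9245·(-40934) + 519115·(729) = 5, so one solution is s = -40934·8 = -327472, t = 729·8 = 5832.
Solutions in s differ by 519115/5 = 103823; the one in [0, 103823) is -327472 mod 103823 = 87820.

87820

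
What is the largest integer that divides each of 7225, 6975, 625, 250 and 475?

25

7225 = 5² · 17²; 6975 = 3² · 5² · 31; 625 = 5⁴; 250 = 2 · 5³; 475 = 5² · 19
gcd takes min exponent of each prime: 5² = 25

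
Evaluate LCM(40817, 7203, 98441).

5020491

40817 = 7⁴ · 17; 7203 = 3 · 7⁴; 98441 = 7⁴ · 41
lcm takes max exponent of each prime: 3 · 7⁴ · 17 · 41 = 5020491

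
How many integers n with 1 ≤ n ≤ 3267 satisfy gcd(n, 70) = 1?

1121

70 = 2·5·7. Inclusion–exclusion on these primes:
3267 − ⌊3267/2⌋ − ⌊3267/5⌋ − ⌊3267/7⌋ + ⌊3267/10⌋ + ⌊3267/14⌋ + ⌊3267/35⌋ − ⌊3267/70⌋ = 1121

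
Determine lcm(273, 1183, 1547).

273 = 3 · 7 · 13; 1183 = 7 · 13²; 1547 = 7 · 13 · 17
lcm takes max exponent of each prime: 3 · 7 · 13² · 17 = 60333

60333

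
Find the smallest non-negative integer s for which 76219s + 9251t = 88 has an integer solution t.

Euclid: 76219 = 8·9251 + 2211; 9251 = 4·2211 + 407; 2211 = 5·407 + 176; 407 = 2·176 + 55; 176 = 3·55 + 11; 55 = 5·11 + 0 → gcd = 11; 88 = 11·8.
Back-substitution yields 76219·(159) + 9251·(-1310) = 11, so one solution is s = 159·8 = 1272, t = -1310·8 = -10480.
Solutions in s differ by 9251/11 = 841; the one in [0, 841) is 1272 mod 841 = 431.

431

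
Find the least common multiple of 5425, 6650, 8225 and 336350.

5425 = 5² · 7 · 31; 6650 = 2 · 5² · 7 · 19; 8225 = 5² · 7 · 47; 336350 = 2 · 5² · 7 · 31²
lcm takes max exponent of each prime: 2 · 5² · 7 · 19 · 31² · 47 = 300360550

300360550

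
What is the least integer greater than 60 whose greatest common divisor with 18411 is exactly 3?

Multiples of 3 above 60: 3·21, 3·22, … . Need the cofactor coprime to 18411/3 = 6137.
Checking s = 21, 22, … the first with gcd(s, 6137) = 1 is s = 21, giving 63.

63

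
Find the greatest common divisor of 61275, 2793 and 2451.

57

gcd(61275, 2793): 61275 = 21·2793 + 2622; 2793 = 1·2622 + 171; 2622 = 15·171 + 57; 171 = 3·57 + 0 → 57
gcd(57, 2451): 2451 = 43·57 + 0 → 57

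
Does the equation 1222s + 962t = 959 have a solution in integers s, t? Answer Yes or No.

No

By Bézout, 1222s + 962t = 959 has integer solutions iff gcd(1222, 962) | 959.
Euclid: 1222 = 1·962 + 260; 962 = 3·260 + 182; 260 = 1·182 + 78; 182 = 2·78 + 26; 78 = 3·26 + 0. gcd = 26; 959 mod 26 = 23. No.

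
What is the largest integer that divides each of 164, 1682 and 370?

164 = 2² · 41; 1682 = 2 · 29²; 370 = 2 · 5 · 37
gcd takes min exponent of each prime: 2 = 2

2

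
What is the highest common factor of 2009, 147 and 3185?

49

2009 = 7² · 41; 147 = 3 · 7²; 3185 = 5 · 7² · 13
gcd takes min exponent of each prime: 7² = 49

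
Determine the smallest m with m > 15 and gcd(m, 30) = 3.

21

30 = 3·10. Any m with gcd(m, 30) = 3 is a multiple of 3, say 3s, with s coprime to 10.
Need s > 15/3, so s ≥ 6. First s ≥ 6 with gcd(s, 10) = 1 is s = 7. Thus m = 3·7 = 21.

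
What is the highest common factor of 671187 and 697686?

Euclid: 697686 = 1·671187 + 26499; 671187 = 25·26499 + 8712; 26499 = 3·8712 + 363; 8712 = 24·363 + 0. Last nonzero remainder: 363.

363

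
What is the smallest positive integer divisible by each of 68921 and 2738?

188705698

68921 = 41³; 2738 = 2 · 37²
max exponents: 2 · 37² · 41³ = 188705698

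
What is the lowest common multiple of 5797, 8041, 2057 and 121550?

5797 = 11 · 17 · 31; 8041 = 11 · 17 · 43; 2057 = 11² · 17; 121550 = 2 · 5² · 11 · 13 · 17
lcm takes max exponent of each prime: 2 · 5² · 11² · 13 · 17 · 31 · 43 = 1782287650

1782287650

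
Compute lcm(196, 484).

196 = 2² · 7²; 484 = 2² · 11²
max exponents: 2² · 7² · 11² = 23716

23716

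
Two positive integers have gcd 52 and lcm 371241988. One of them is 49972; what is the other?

386308

m·n = gcd·lcm = 52·371241988 = 19304583376, so n = 19304583376/49972 = 386308.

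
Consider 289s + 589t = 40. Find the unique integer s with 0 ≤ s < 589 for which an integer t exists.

gcd(289, 589) = 1 (Euclid: 589 = 2·289 + 11; 289 = 26·11 + 3; 11 = 3·3 + 2; 3 = 1·2 + 1; 2 = 2·1 + 0), and 1 | 40.
Extended Euclid: 289·(214) + 589·(-105) = 1. Scale by 40: s₀ = 8560.
General solution s = s₀ + 589k; reducing mod 589 gives s = 314 (and t = -154).

314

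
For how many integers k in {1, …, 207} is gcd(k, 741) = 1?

121

Prime factors of 741: 3, 13, 19. Count integers ≤ 207 divisible by none of them.
By inclusion–exclusion: 207 − ⌊207/3⌋ − ⌊207/13⌋ − ⌊207/19⌋ + ⌊207/39⌋ + ⌊207/57⌋ + ⌊207/247⌋ − ⌊207/741⌋ = 121.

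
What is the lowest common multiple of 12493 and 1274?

12493 = 13 · 31²; 1274 = 2 · 7² · 13
max exponents: 2 · 7² · 13 · 31² = 1224314

1224314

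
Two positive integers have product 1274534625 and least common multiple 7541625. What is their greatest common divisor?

From gcd × lcm = mn: gcd = 1274534625 / 7541625 = 169.

169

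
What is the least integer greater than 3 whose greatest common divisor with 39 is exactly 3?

6

gcd(x, 39) = 3 forces 3 | x; write x = 3s. Then gcd(3s, 3·13) = 3·gcd(s, 13), so need gcd(s, 13) = 1.
3s > 3 gives s ≥ 2. The least s ≥ 2 coprime to 13 is 2, so x = 3·2 = 6.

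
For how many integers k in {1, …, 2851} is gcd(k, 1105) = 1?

1105 = 5·13·17. Inclusion–exclusion on these primes:
2851 − ⌊2851/5⌋ − ⌊2851/13⌋ − ⌊2851/17⌋ + ⌊2851/65⌋ + ⌊2851/85⌋ + ⌊2851/221⌋ − ⌊2851/1105⌋ = 1981

1981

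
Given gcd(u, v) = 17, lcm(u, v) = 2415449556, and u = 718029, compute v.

57188

Using uv = gcd(u,v)·lcm(u,v) = 17·2415449556 = 41062642452, we get v = 41062642452/718029 = 57188.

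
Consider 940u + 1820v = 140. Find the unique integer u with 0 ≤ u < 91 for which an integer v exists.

Euclid: 1820 = 1·940 + 880; 940 = 1·880 + 60; 880 = 14·60 + 40; 60 = 1·40 + 20; 40 = 2·20 + 0 → gcd = 20; 140 = 20·7.
Back-substitution yields 940·(31) + 1820·(-16) = 20, so one solution is u = 31·7 = 217, v = -16·7 = -112.
Solutions in u differ by 1820/20 = 91; the one in [0, 91) is 217 mod 91 = 35.

35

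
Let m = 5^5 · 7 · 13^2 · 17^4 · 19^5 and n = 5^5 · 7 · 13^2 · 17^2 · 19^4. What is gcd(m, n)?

min exponent per shared prime: 5^5 · 7 · 13^2 · 17^2 · 19^4 = 139234549146875

139234549146875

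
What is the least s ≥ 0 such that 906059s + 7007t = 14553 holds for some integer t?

10

gcd(906059, 7007) = 539 (Euclid: 906059 = 129·7007 + 2156; 7007 = 3·2156 + 539; 2156 = 4·539 + 0), and 539 | 14553.
Extended Euclid: 906059·(-3) + 7007·(388) = 539. Scale by 27: s₀ = -81.
General solution s = s₀ + 13k; reducing mod 13 gives s = 10 (and t = -1291).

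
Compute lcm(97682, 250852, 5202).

381545892

lcm(97682, 250852) = 97682·250852/gcd = 24503725064/578 = 42393988
lcm(42393988, 5202) = 42393988·5202/gcd = 220533525576/578 = 381545892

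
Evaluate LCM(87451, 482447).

6027210371

87451 = 7 · 13 · 31²; 482447 = 7 · 41³
max exponents: 7 · 13 · 31² · 41³ = 6027210371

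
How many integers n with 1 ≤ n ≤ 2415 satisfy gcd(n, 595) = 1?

1558

Prime factors of 595: 5, 7, 17. Count integers ≤ 2415 divisible by none of them.
By inclusion–exclusion: 2415 − ⌊2415/5⌋ − ⌊2415/7⌋ − ⌊2415/17⌋ + ⌊2415/35⌋ + ⌊2415/85⌋ + ⌊2415/119⌋ − ⌊2415/595⌋ = 1558.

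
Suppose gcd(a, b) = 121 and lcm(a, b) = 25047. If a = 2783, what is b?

1089

Using ab = gcd(a,b)·lcm(a,b) = 121·25047 = 3030687, we get b = 3030687/2783 = 1089.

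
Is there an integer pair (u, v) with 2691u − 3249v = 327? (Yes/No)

No

By Bézout, 2691u − 3249v = 327 has integer solutions iff gcd(2691, 3249) | 327.
Euclid: 3249 = 1·2691 + 558; 2691 = 4·558 + 459; 558 = 1·459 + 99; 459 = 4·99 + 63; 99 = 1·63 + 36; 63 = 1·36 + 27; 36 = 1·27 + 9; 27 = 3·9 + 0. gcd = 9; 327 mod 9 = 3. No.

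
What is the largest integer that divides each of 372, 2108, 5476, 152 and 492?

4

372 = 2² · 3 · 31; 2108 = 2² · 17 · 31; 5476 = 2² · 37²; 152 = 2³ · 19; 492 = 2² · 3 · 41
gcd takes min exponent of each prime: 2² = 4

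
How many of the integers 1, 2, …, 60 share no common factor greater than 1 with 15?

32

15 = 3·5. Inclusion–exclusion on these primes:
60 − ⌊60/3⌋ − ⌊60/5⌋ + ⌊60/15⌋ = 32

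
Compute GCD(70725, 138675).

70725 = 3 · 5² · 23 · 41
138675 = 3 · 5² · 43²
Common: 3 · 5² = 75

75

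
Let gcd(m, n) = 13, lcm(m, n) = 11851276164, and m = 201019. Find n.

Using mn = gcd(m,n)·lcm(m,n) = 13·11851276164 = 154066590132, we get n = 154066590132/201019 = 766428.

766428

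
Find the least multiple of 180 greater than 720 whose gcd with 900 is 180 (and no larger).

1080

Multiples of 180 above 720: 180·5, 180·6, … . Need the cofactor coprime to 900/180 = 5.
Checking s = 5, 6, … the first with gcd(s, 5) = 1 is s = 6, giving 1080.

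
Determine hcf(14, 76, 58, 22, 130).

gcd(14, 76): 76 = 5·14 + 6; 14 = 2·6 + 2; 6 = 3·2 + 0 → 2
gcd(2, 58): 58 = 29·2 + 0 → 2
gcd(2, 22): 22 = 11·2 + 0 → 2
gcd(2, 130): 130 = 65·2 + 0 → 2

2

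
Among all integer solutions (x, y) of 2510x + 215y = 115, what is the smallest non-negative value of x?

26

gcd(2510, 215) = 5 (Euclid: 2510 = 11·215 + 145; 215 = 1·145 + 70; 145 = 2·70 + 5; 70 = 14·5 + 0), and 5 | 115.
Extended Euclid: 2510·(3) + 215·(-35) = 5. Scale by 23: x₀ = 69.
General solution x = x₀ + 43t; reducing mod 43 gives x = 26 (and y = -303).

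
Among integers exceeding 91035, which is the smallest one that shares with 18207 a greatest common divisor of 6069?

97104

18207 = 6069·3. Any a with gcd(a, 18207) = 6069 is a multiple of 6069, say 6069s, with s coprime to 3.
Need s > 91035/6069, so s ≥ 16. First s ≥ 16 with gcd(s, 3) = 1 is s = 16. Thus a = 6069·16 = 97104.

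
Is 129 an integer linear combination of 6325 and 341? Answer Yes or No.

gcd(6325, 341): 6325 = 18·341 + 187; 341 = 1·187 + 154; 187 = 1·154 + 33; 154 = 4·33 + 22; 33 = 1·22 + 11; 22 = 2·11 + 0 → 11
11 does not divide 129, so a solution does not exist.

No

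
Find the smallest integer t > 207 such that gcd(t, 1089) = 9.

gcd(t, 1089) = 9 forces 9 | t; write t = 9s. Then gcd(9s, 9·121) = 9·gcd(s, 121), so need gcd(s, 121) = 1.
9s > 207 gives s ≥ 24. The least s ≥ 24 coprime to 121 is 24, so t = 9·24 = 216.

216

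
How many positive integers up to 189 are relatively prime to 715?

Prime factors of 715: 5, 11, 13. Count integers ≤ 189 divisible by none of them.
By inclusion–exclusion: 189 − ⌊189/5⌋ − ⌊189/11⌋ − ⌊189/13⌋ + ⌊189/55⌋ + ⌊189/65⌋ + ⌊189/143⌋ − ⌊189/715⌋ = 127.

127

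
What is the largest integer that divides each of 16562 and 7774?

16562 = 2 · 7² · 13²
7774 = 2 · 13² · 23
Common: 2 · 13² = 338

338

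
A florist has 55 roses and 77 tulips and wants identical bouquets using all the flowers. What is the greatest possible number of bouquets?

55 = 5 · 11
77 = 7 · 11
Common: 11 = 11

11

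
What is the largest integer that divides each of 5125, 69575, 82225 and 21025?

25

5125 = 5³ · 41; 69575 = 5² · 11² · 23; 82225 = 5² · 11 · 13 · 23; 21025 = 5² · 29²
gcd takes min exponent of each prime: 5² = 25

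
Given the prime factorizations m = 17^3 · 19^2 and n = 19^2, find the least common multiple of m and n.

1773593

max exponent per prime: 17^3 · 19^2 = 1773593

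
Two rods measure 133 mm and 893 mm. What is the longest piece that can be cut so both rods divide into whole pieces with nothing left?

19

133 = 7 · 19
893 = 19 · 47
Common: 19 = 19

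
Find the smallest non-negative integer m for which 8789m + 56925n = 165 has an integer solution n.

Reduce mod 56925: 8789m ≡ 165 (mod 56925). With g = gcd(8789, 56925) = 11 dividing 165, divide through: 799m ≡ 15 (mod 5175).
Since gcd(799, 5175) = 1, m ≡ 15·(799)⁻¹ ≡ 285 (mod 5175). Smallest non-negative: 285.

285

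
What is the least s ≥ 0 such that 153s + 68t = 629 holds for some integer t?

1

gcd(153, 68) = 17 (Euclid: 153 = 2·68 + 17; 68 = 4·17 + 0), and 17 | 629.
Extended Euclid: 153·(1) + 68·(-2) = 17. Scale by 37: s₀ = 37.
General solution s = s₀ + 4k; reducing mod 4 gives s = 1 (and t = 7).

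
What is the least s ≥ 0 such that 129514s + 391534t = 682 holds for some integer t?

Euclid: 391534 = 3·129514 + 2992; 129514 = 43·2992 + 858; 2992 = 3·858 + 418; 858 = 2·418 + 22; 418 = 19·22 + 0 → gcd = 22; 682 = 22·31.
Back-substitution yields 129514·(916) + 391534·(-303) = 22, so one solution is s = 916·31 = 28396, t = -303·31 = -9393.
Solutions in s differ by 391534/22 = 17797; the one in [0, 17797) is 28396 mod 17797 = 10599.

10599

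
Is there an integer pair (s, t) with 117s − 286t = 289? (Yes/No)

No

By Bézout, 117s − 286t = 289 has integer solutions iff gcd(117, 286) | 289.
Euclid: 286 = 2·117 + 52; 117 = 2·52 + 13; 52 = 4·13 + 0. gcd = 13; 289 mod 13 = 3. No.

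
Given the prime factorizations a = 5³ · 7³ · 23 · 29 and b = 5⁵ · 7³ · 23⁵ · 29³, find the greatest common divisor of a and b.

min exponent per shared prime: 5³ · 7³ · 23 · 29 = 28597625

28597625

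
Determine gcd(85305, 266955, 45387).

85305 = 3 · 5 · 11² · 47; 266955 = 3 · 5 · 13 · 37²; 45387 = 3³ · 41²
gcd takes min exponent of each prime: 3 = 3

3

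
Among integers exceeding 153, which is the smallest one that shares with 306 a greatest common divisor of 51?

255

Multiples of 51 above 153: 51·4, 51·5, … . Need the cofactor coprime to 306/51 = 6.
Checking s = 4, 5, … the first with gcd(s, 6) = 1 is s = 5, giving 255.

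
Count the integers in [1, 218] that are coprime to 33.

33 = 3·11. Inclusion–exclusion on these primes:
218 − ⌊218/3⌋ − ⌊218/11⌋ + ⌊218/33⌋ = 133

133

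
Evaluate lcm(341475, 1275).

gcd first: 341475 = 267·1275 + 1050; 1275 = 1·1050 + 225; 1050 = 4·225 + 150; 225 = 1·150 + 75; 150 = 2·75 + 0 → gcd = 75
lcm = 341475·1275/gcd = 435380625/75 = 5805075

5805075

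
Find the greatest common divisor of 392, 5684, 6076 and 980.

gcd(392, 5684): 5684 = 14·392 + 196; 392 = 2·196 + 0 → 196
gcd(196, 6076): 6076 = 31·196 + 0 → 196
gcd(196, 980): 980 = 5·196 + 0 → 196

196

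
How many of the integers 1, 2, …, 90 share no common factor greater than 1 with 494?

Prime factors of 494: 2, 13, 19. Count integers ≤ 90 divisible by none of them.
By inclusion–exclusion: 90 − ⌊90/2⌋ − ⌊90/13⌋ − ⌊90/19⌋ + ⌊90/26⌋ + ⌊90/38⌋ + ⌊90/247⌋ − ⌊90/494⌋ = 40.

40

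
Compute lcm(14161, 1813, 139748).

14161 = 7² · 17²; 1813 = 7² · 37; 139748 = 2² · 7² · 23 · 31
lcm takes max exponent of each prime: 2² · 7² · 17² · 23 · 31 · 37 = 1494325364

1494325364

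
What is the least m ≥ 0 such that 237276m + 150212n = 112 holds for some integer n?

17781

Reduce mod 150212: 237276m ≡ 112 (mod 150212). With g = gcd(237276, 150212) = 4 dividing 112, divide through: 59319m ≡ 28 (mod 37553).
Since gcd(59319, 37553) = 1, m ≡ 28·(59319)⁻¹ ≡ 17781 (mod 37553). Smallest non-negative: 17781.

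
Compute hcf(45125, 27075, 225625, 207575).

45125 = 5³ · 19²; 27075 = 3 · 5² · 19²; 225625 = 5⁴ · 19²; 207575 = 5² · 19² · 23
gcd takes min exponent of each prime: 5² · 19² = 9025

9025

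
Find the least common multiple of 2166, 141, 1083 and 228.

2166 = 2 · 3 · 19²; 141 = 3 · 47; 1083 = 3 · 19²; 228 = 2² · 3 · 19
lcm takes max exponent of each prime: 2² · 3 · 19² · 47 = 203604

203604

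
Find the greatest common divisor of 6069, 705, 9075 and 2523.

3

6069 = 3 · 7 · 17²; 705 = 3 · 5 · 47; 9075 = 3 · 5² · 11²; 2523 = 3 · 29²
gcd takes min exponent of each prime: 3 = 3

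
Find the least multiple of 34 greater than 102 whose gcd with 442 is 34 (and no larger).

Multiples of 34 above 102: 34·4, 34·5, … . Need the cofactor coprime to 442/34 = 13.
Checking s = 4, 5, … the first with gcd(s, 13) = 1 is s = 4, giving 136.

136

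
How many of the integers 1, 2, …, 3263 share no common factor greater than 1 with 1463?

1463 = 7·11·19. Inclusion–exclusion on these primes:
3263 − ⌊3263/7⌋ − ⌊3263/11⌋ − ⌊3263/19⌋ + ⌊3263/77⌋ + ⌊3263/133⌋ + ⌊3263/209⌋ − ⌊3263/1463⌋ = 2409

2409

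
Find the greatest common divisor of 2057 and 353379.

17

Euclid: 353379 = 171·2057 + 1632; 2057 = 1·1632 + 425; 1632 = 3·425 + 357; 425 = 1·357 + 68; 357 = 5·68 + 17; 68 = 4·17 + 0. Last nonzero remainder: 17.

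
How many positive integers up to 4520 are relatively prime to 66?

1370

66 = 2·3·11. Inclusion–exclusion on these primes:
4520 − ⌊4520/2⌋ − ⌊4520/3⌋ − ⌊4520/11⌋ + ⌊4520/6⌋ + ⌊4520/22⌋ + ⌊4520/33⌋ − ⌊4520/66⌋ = 1370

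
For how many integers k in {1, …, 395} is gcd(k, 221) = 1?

221 = 13·17. Inclusion–exclusion on these primes:
395 − ⌊395/13⌋ − ⌊395/17⌋ + ⌊395/221⌋ = 343

343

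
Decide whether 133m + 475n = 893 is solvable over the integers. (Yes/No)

By Bézout, 133m + 475n = 893 has integer solutions iff gcd(133, 475) | 893.
Euclid: 475 = 3·133 + 76; 133 = 1·76 + 57; 76 = 1·57 + 19; 57 = 3·19 + 0. gcd = 19; 893 mod 19 = 0. Yes.

Yes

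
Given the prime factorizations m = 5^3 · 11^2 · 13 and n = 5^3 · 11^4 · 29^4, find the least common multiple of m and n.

max exponent per prime: 5^3 · 11^4 · 13 · 29^4 = 16827364321625

16827364321625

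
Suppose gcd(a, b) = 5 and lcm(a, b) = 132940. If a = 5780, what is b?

a·b = gcd·lcm = 5·132940 = 664700, so b = 664700/5780 = 115.

115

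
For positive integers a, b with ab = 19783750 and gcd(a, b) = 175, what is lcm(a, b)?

113050

gcd·lcm = product, so lcm = 19783750/175 = 113050.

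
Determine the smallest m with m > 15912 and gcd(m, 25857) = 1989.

17901

gcd(m, 25857) = 1989 forces 1989 | m; write m = 1989s. Then gcd(1989s, 1989·13) = 1989·gcd(s, 13), so need gcd(s, 13) = 1.
1989s > 15912 gives s ≥ 9. The least s ≥ 9 coprime to 13 is 9, so m = 1989·9 = 17901.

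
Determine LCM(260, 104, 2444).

260 = 2² · 5 · 13; 104 = 2³ · 13; 2444 = 2² · 13 · 47
lcm takes max exponent of each prime: 2³ · 5 · 13 · 47 = 24440

24440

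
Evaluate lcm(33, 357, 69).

33 = 3 · 11; 357 = 3 · 7 · 17; 69 = 3 · 23
lcm takes max exponent of each prime: 3 · 7 · 11 · 17 · 23 = 90321

90321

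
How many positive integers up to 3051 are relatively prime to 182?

182 = 2·7·13. Inclusion–exclusion on these primes:
3051 − ⌊3051/2⌋ − ⌊3051/7⌋ − ⌊3051/13⌋ + ⌊3051/14⌋ + ⌊3051/26⌋ + ⌊3051/91⌋ − ⌊3051/182⌋ = 1208

1208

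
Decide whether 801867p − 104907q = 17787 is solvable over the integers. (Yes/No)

Yes

By Bézout, 801867p − 104907q = 17787 has integer solutions iff gcd(801867, 104907) | 17787.
Euclid: 801867 = 7·104907 + 67518; 104907 = 1·67518 + 37389; 67518 = 1·37389 + 30129; 37389 = 1·30129 + 7260; 30129 = 4·7260 + 1089; 7260 = 6·1089 + 726; 1089 = 1·726 + 363; 726 = 2·363 + 0. gcd = 363; 17787 mod 363 = 0. Yes.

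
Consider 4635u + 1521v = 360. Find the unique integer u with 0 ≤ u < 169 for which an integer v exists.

gcd(4635, 1521) = 9 (Euclid: 4635 = 3·1521 + 72; 1521 = 21·72 + 9; 72 = 8·9 + 0), and 9 | 360.
Extended Euclid: 4635·(-21) + 1521·(64) = 9. Scale by 40: u₀ = -840.
General solution u = u₀ + 169t; reducing mod 169 gives u = 5 (and v = -15).

5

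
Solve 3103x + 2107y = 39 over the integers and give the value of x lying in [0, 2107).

Euclid: 3103 = 1·2107 + 996; 2107 = 2·996 + 115; 996 = 8·115 + 76; 115 = 1·76 + 39; 76 = 1·39 + 37; 39 = 1·37 + 2; 37 = 18·2 + 1; 2 = 2·1 + 0 → gcd = 1; 39 = 1·39.
Back-substitution yields 3103·(1026) + 2107·(-1511) = 1, so one solution is x = 1026·39 = 40014, y = -1511·39 = -58929.
Solutions in x differ by 2107/1 = 2107; the one in [0, 2107) is 40014 mod 2107 = 2088.

2088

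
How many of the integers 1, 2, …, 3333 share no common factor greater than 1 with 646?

1486

646 = 2·17·19. Inclusion–exclusion on these primes:
3333 − ⌊3333/2⌋ − ⌊3333/17⌋ − ⌊3333/19⌋ + ⌊3333/34⌋ + ⌊3333/38⌋ + ⌊3333/323⌋ − ⌊3333/646⌋ = 1486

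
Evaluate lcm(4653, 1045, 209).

4653 = 3² · 11 · 47; 1045 = 5 · 11 · 19; 209 = 11 · 19
lcm takes max exponent of each prime: 3² · 5 · 11 · 19 · 47 = 442035

442035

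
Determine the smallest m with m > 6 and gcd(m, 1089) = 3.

gcd(m, 1089) = 3 forces 3 | m; write m = 3s. Then gcd(3s, 3·363) = 3·gcd(s, 363), so need gcd(s, 363) = 1.
3s > 6 gives s ≥ 3. The least s ≥ 3 coprime to 363 is 4, so m = 3·4 = 12.

12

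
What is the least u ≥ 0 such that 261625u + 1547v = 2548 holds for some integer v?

14

Reduce mod 1547: 261625u ≡ 2548 (mod 1547). With g = gcd(261625, 1547) = 91 dividing 2548, divide through: 2875u ≡ 28 (mod 17).
Since gcd(2875, 17) = 1, u ≡ 28·(2875)⁻¹ ≡ 14 (mod 17). Smallest non-negative: 14.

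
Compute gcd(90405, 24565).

5

90405 = 3² · 5 · 7² · 41
24565 = 5 · 17³
Common: 5 = 5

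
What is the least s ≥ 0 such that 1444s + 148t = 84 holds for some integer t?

Reduce mod 148: 1444s ≡ 84 (mod 148). With g = gcd(1444, 148) = 4 dividing 84, divide through: 361s ≡ 21 (mod 37).
Since gcd(361, 37) = 1, s ≡ 21·(361)⁻¹ ≡ 10 (mod 37). Smallest non-negative: 10.

10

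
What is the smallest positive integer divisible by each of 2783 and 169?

2783 = 11² · 23; 169 = 13²
max exponents: 11² · 13² · 23 = 470327

470327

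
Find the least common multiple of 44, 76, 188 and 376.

44 = 2² · 11; 76 = 2² · 19; 188 = 2² · 47; 376 = 2³ · 47
lcm takes max exponent of each prime: 2³ · 11 · 19 · 47 = 78584

78584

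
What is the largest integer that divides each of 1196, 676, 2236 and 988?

1196 = 2² · 13 · 23; 676 = 2² · 13²; 2236 = 2² · 13 · 43; 988 = 2² · 13 · 19
gcd takes min exponent of each prime: 2² · 13 = 52

52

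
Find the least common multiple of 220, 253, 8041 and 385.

lcm(220, 253) = 220·253/gcd = 55660/11 = 5060
lcm(5060, 8041) = 5060·8041/gcd = 40687460/11 = 3698860
lcm(3698860, 385) = 3698860·385/gcd = 1424061100/55 = 25892020

25892020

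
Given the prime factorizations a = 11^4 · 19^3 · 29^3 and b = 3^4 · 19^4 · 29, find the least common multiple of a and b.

3769329965123349

max exponent per prime: 3^4 · 11^4 · 19^4 · 29^3 = 3769329965123349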